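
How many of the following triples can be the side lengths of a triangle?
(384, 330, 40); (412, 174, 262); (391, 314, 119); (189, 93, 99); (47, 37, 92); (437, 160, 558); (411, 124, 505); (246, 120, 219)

(40,330,384): 40+330 ≤ 384 → not valid
(174,262,412): 174+262 > 412 → valid
(119,314,391): 119+314 > 391 → valid
(93,99,189): 93+99 > 189 → valid
(37,47,92): 37+47 ≤ 92 → not valid
(160,437,558): 160+437 > 558 → valid
(124,411,505): 124+411 > 505 → valid
(120,219,246): 120+219 > 246 → valid
6 of the 8 triples form a triangle.

6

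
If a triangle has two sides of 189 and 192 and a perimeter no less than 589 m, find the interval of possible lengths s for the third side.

Triangle inequality alone gives 3 < s < 381.
The perimeter condition gives s ≥ 589 − 189 − 192 = 208.
Intersecting the two: 208 ≤ s < 381.

208 ≤ s < 381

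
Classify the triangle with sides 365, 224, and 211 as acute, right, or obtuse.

Compare the square of the longest side to the sum of squares of the other two: 211² + 224² = 94697 < 133225 = 365².

obtuse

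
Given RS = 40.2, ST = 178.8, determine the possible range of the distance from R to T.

138.6 ≤ RT ≤ 219.0

By the triangle inequality, |40.2 − 178.8| ≤ RT ≤ 40.2 + 178.8.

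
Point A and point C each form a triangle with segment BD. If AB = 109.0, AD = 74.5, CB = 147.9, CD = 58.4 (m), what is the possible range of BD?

From triangle ABD: |109.0 − 74.5| < BD < 109.0 + 74.5, i.e. 34.5 < BD < 183.5.
From triangle CBD: 89.5 < BD < 206.3.
Both must hold, so BD lies in the intersection.

89.5 < BD < 183.5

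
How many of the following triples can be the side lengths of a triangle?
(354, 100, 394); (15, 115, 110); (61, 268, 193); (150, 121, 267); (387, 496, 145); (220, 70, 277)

(100,354,394): 100+354 > 394 → valid
(15,110,115): 15+110 > 115 → valid
(61,193,268): 61+193 ≤ 268 → not valid
(121,150,267): 121+150 > 267 → valid
(145,387,496): 145+387 > 496 → valid
(70,220,277): 70+220 > 277 → valid
5 of the 6 triples form a triangle.

5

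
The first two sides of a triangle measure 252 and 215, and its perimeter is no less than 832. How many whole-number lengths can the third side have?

Triangle inequality: 37 < x < 467. Perimeter ≥ 832 gives x ≥ 832 − 252 − 215 = 365.
So 365 ≤ x < 467; integers 365 through 466: 102 values.

102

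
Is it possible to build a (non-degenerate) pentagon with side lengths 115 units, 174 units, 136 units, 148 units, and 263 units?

A pentagon exists iff every side is shorter than the sum of the others — equivalently, the longest side is less than the sum of the rest.
Longest side 263 < 573 (sum of the remaining 4), so yes.

Yes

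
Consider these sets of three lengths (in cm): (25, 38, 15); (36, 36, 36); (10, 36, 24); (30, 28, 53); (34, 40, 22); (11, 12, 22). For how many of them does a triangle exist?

(15,25,38): 15+25 > 38 → valid
(36,36,36): 36+36 > 36 → valid
(10,24,36): 10+24 ≤ 36 → not valid
(28,30,53): 28+30 > 53 → valid
(22,34,40): 22+34 > 40 → valid
(11,12,22): 11+12 > 22 → valid
5 of the 6 triples form a triangle.

5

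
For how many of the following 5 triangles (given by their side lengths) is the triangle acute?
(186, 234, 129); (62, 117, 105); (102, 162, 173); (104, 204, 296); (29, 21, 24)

3

(186,234,129): 129²+186² = 51237 < 54756 = 234² → obtuse
(62,117,105): 62²+105² = 14869 > 13689 = 117² → acute
(102,162,173): 102²+162² = 36648 > 29929 = 173² → acute
(104,204,296): 104²+204² = 52432 < 87616 = 296² → obtuse
(29,21,24): 21²+24² = 1017 > 841 = 29² → acute
3 of the 5 are acute.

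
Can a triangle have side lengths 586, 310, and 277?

Yes

The longest side is 586, and the other two sum to 587.
Since 587 > 586, the triangle inequality holds.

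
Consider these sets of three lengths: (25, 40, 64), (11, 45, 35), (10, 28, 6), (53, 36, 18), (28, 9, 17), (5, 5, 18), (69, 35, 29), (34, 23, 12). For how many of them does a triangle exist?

(25,40,64): 25+40 > 64 → valid
(11,35,45): 11+35 > 45 → valid
(6,10,28): 6+10 ≤ 28 → not valid
(18,36,53): 18+36 > 53 → valid
(9,17,28): 9+17 ≤ 28 → not valid
(5,5,18): 5+5 ≤ 18 → not valid
(29,35,69): 29+35 ≤ 69 → not valid
(12,23,34): 12+23 > 34 → valid
4 of the 8 triples form a triangle.

4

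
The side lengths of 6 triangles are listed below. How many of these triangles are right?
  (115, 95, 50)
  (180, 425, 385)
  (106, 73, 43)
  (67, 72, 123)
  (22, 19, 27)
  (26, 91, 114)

(115,95,50): 50²+95² = 11525 < 13225 = 115² → obtuse
(180,425,385): 180²+385² = 180625 = 425² → right
(106,73,43): 43²+73² = 7178 < 11236 = 106² → obtuse
(67,72,123): 67²+72² = 9673 < 15129 = 123² → obtuse
(22,19,27): 19²+22² = 845 > 729 = 27² → acute
(26,91,114): 26²+91² = 8957 < 12996 = 114² → obtuse
1 of the 6 is right.

1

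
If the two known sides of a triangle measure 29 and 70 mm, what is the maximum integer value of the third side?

98

The third side must be strictly less than 29 + 70 = 99.
The largest integer below 99 is 98.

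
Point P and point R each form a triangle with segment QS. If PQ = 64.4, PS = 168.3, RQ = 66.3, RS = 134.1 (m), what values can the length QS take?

103.9 < QS < 200.4

From triangle PQS: |64.4 − 168.3| < QS < 64.4 + 168.3, i.e. 103.9 < QS < 232.7.
From triangle RQS: 67.8 < QS < 200.4.
Both must hold, so QS lies in the intersection.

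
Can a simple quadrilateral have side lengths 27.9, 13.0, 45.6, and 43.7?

A quadrilateral exists iff every side is shorter than the sum of the others — equivalently, the longest side is less than the sum of the rest.
Longest side 45.6 < 84.6 (sum of the remaining 3), so yes.

Yes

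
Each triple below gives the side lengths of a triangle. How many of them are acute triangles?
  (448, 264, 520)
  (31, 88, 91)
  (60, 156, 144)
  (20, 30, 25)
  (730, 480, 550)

(448,264,520): 264²+448² = 270400 = 520² → right
(31,88,91): 31²+88² = 8705 > 8281 = 91² → acute
(60,156,144): 60²+144² = 24336 = 156² → right
(20,30,25): 20²+25² = 1025 > 900 = 30² → acute
(730,480,550): 480²+550² = 532900 = 730² → right
2 of the 5 are acute.

2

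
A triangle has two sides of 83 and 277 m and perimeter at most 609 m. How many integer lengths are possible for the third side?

55

Triangle inequality: 194 < x < 360. Perimeter ≤ 609 gives x ≤ 609 − 83 − 277 = 249.
So 194 < x ≤ 249; integers 195 through 249: 55 values.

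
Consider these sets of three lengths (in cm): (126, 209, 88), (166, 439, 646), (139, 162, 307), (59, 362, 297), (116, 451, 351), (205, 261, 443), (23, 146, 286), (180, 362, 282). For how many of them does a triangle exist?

4

(88,126,209): 88+126 > 209 → valid
(166,439,646): 166+439 ≤ 646 → not valid
(139,162,307): 139+162 ≤ 307 → not valid
(59,297,362): 59+297 ≤ 362 → not valid
(116,351,451): 116+351 > 451 → valid
(205,261,443): 205+261 > 443 → valid
(23,146,286): 23+146 ≤ 286 → not valid
(180,282,362): 180+282 > 362 → valid
4 of the 8 triples form a triangle.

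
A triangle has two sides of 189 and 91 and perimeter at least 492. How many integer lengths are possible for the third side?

Triangle inequality: 98 < x < 280. Perimeter ≥ 492 gives x ≥ 492 − 189 − 91 = 212.
So 212 ≤ x < 280; integers 212 through 279: 68 values.

68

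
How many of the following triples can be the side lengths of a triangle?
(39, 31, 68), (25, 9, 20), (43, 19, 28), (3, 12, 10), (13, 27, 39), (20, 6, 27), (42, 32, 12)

(31,39,68): 31+39 > 68 → valid
(9,20,25): 9+20 > 25 → valid
(19,28,43): 19+28 > 43 → valid
(3,10,12): 3+10 > 12 → valid
(13,27,39): 13+27 > 39 → valid
(6,20,27): 6+20 ≤ 27 → not valid
(12,32,42): 12+32 > 42 → valid
6 of the 7 triples form a triangle.

6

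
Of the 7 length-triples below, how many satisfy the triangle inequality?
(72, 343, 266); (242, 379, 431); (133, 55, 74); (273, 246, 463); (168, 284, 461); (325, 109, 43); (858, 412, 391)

2

(72,266,343): 72+266 ≤ 343 → not valid
(242,379,431): 242+379 > 431 → valid
(55,74,133): 55+74 ≤ 133 → not valid
(246,273,463): 246+273 > 463 → valid
(168,284,461): 168+284 ≤ 461 → not valid
(43,109,325): 43+109 ≤ 325 → not valid
(391,412,858): 391+412 ≤ 858 → not valid
2 of the 7 triples form a triangle.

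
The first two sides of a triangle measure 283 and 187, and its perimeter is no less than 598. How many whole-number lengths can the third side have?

342

Triangle inequality: 96 < x < 470. Perimeter ≥ 598 gives x ≥ 598 − 283 − 187 = 128.
So 128 ≤ x < 470; integers 128 through 469: 342 values.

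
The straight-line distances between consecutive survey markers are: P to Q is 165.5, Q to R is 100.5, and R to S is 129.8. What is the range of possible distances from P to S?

0 ≤ PS ≤ 395.8

The maximum is all hops collinear in one direction: 165.5 + 100.5 + 129.8 = 395.8.
The longest hop is 165.5; the others sum to 230.3. Since 165.5 ≤ 230.3, the path can fold back on itself completely, so the minimum distance is 0.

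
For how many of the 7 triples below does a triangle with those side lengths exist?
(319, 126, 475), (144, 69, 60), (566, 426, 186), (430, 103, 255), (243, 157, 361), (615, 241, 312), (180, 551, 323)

(126,319,475): 126+319 ≤ 475 → not valid
(60,69,144): 60+69 ≤ 144 → not valid
(186,426,566): 186+426 > 566 → valid
(103,255,430): 103+255 ≤ 430 → not valid
(157,243,361): 157+243 > 361 → valid
(241,312,615): 241+312 ≤ 615 → not valid
(180,323,551): 180+323 ≤ 551 → not valid
2 of the 7 triples form a triangle.

2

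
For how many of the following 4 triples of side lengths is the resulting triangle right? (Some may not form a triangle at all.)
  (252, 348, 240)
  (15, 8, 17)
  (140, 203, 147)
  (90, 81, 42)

3

(252,348,240): 240²+252² = 121104 = 348² → right
(15,8,17): 8²+15² = 289 = 17² → right
(140,203,147): 140²+147² = 41209 = 203² → right
(90,81,42): 42²+81² = 8325 > 8100 = 90² → acute
3 of the 4 are right.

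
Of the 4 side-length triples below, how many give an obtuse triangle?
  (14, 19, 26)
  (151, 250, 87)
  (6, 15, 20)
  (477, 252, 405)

(14,19,26): 14²+19² = 557 < 676 = 26² → obtuse
(151,250,87): 87+151 ≤ 250, not a triangle
(6,15,20): 6²+15² = 261 < 400 = 20² → obtuse
(477,252,405): 252²+405² = 227529 = 477² → right
2 of the 4 are obtuse.

2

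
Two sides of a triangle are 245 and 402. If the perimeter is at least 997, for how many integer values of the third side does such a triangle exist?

Triangle inequality: 157 < x < 647. Perimeter ≥ 997 gives x ≥ 997 − 245 − 402 = 350.
So 350 ≤ x < 647; integers 350 through 646: 297 values.

297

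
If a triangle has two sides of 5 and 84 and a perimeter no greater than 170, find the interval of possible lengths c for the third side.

79 < c ≤ 81

Triangle inequality alone gives 79 < c < 89.
The perimeter condition gives c ≤ 170 − 5 − 84 = 81.
Intersecting the two: 79 < c ≤ 81.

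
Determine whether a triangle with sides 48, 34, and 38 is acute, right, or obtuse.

acute

Compare the square of the longest side to the sum of squares of the other two: 34² + 38² = 2600 > 2304 = 48².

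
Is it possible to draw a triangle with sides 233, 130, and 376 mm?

The longest side is 376, but the other two sum to only 363.
363 < 376, so the triangle inequality fails.

No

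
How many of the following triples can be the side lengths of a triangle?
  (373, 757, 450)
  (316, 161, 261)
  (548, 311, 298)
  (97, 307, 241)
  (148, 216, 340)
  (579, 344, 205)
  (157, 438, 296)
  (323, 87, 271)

(373,450,757): 373+450 > 757 → valid
(161,261,316): 161+261 > 316 → valid
(298,311,548): 298+311 > 548 → valid
(97,241,307): 97+241 > 307 → valid
(148,216,340): 148+216 > 340 → valid
(205,344,579): 205+344 ≤ 579 → not valid
(157,296,438): 157+296 > 438 → valid
(87,271,323): 87+271 > 323 → valid
7 of the 8 triples form a triangle.

7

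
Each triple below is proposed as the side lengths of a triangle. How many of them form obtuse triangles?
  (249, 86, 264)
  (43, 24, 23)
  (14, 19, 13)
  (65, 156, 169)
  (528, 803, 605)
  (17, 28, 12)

(249,86,264): 86²+249² = 69397 < 69696 = 264² → obtuse
(43,24,23): 23²+24² = 1105 < 1849 = 43² → obtuse
(14,19,13): 13²+14² = 365 > 361 = 19² → acute
(65,156,169): 65²+156² = 28561 = 169² → right
(528,803,605): 528²+605² = 644809 = 803² → right
(17,28,12): 12²+17² = 433 < 784 = 28² → obtuse
3 of the 6 are obtuse.

3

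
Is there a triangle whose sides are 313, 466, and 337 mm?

Yes

The longest side is 466, and the other two sum to 650.
Since 650 > 466, the triangle inequality holds.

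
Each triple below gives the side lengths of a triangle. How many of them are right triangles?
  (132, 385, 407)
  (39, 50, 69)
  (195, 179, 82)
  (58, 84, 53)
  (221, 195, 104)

(132,385,407): 132²+385² = 165649 = 407² → right
(39,50,69): 39²+50² = 4021 < 4761 = 69² → obtuse
(195,179,82): 82²+179² = 38765 > 38025 = 195² → acute
(58,84,53): 53²+58² = 6173 < 7056 = 84² → obtuse
(221,195,104): 104²+195² = 48841 = 221² → right
2 of the 5 are right.

2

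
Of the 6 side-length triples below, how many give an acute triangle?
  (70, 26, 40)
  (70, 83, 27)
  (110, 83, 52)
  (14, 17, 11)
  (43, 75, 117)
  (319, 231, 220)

1

(70,26,40): 26+40 ≤ 70, not a triangle
(70,83,27): 27²+70² = 5629 < 6889 = 83² → obtuse
(110,83,52): 52²+83² = 9593 < 12100 = 110² → obtuse
(14,17,11): 11²+14² = 317 > 289 = 17² → acute
(43,75,117): 43²+75² = 7474 < 13689 = 117² → obtuse
(319,231,220): 220²+231² = 101761 = 319² → right
1 of the 6 is acute.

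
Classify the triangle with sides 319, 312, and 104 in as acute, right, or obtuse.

acute

Compare the square of the longest side to the sum of squares of the other two: 104² + 312² = 108160 > 101761 = 319².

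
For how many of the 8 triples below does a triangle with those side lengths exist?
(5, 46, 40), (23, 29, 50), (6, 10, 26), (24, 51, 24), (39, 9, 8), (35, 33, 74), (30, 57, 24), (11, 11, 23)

(5,40,46): 5+40 ≤ 46 → not valid
(23,29,50): 23+29 > 50 → valid
(6,10,26): 6+10 ≤ 26 → not valid
(24,24,51): 24+24 ≤ 51 → not valid
(8,9,39): 8+9 ≤ 39 → not valid
(33,35,74): 33+35 ≤ 74 → not valid
(24,30,57): 24+30 ≤ 57 → not valid
(11,11,23): 11+11 ≤ 23 → not valid
1 of the 8 triples forms a triangle.

1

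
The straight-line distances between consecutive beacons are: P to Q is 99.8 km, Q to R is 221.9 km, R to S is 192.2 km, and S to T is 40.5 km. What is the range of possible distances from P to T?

0 ≤ PT ≤ 554.4 km

The maximum is all hops collinear in one direction: 99.8 + 221.9 + 192.2 + 40.5 = 554.4.
The longest hop is 221.9; the others sum to 332.5. Since 221.9 ≤ 332.5, the path can fold back on itself completely, so the minimum distance is 0.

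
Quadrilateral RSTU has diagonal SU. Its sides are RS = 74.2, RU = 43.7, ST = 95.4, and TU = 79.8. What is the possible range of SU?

From triangle RSU: |74.2 − 43.7| < SU < 74.2 + 43.7, i.e. 30.5 < SU < 117.9.
From triangle TSU: 15.6 < SU < 175.2.
Both must hold, so SU lies in the intersection.

30.5 < SU < 117.9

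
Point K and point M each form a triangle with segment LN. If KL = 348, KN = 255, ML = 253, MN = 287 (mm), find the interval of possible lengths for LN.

From triangle KLN: |348 − 255| < LN < 348 + 255, i.e. 93 < LN < 603.
From triangle MLN: 34 < LN < 540.
Both must hold, so LN lies in the intersection.

93 < LN < 540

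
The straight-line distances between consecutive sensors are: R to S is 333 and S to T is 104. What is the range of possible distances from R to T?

229 ≤ RT ≤ 437

By the triangle inequality, |333 − 104| ≤ RT ≤ 333 + 104.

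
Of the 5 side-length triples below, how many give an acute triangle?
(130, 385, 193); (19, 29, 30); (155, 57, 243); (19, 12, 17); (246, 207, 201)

(130,385,193): 130+193 ≤ 385, not a triangle
(19,29,30): 19²+29² = 1202 > 900 = 30² → acute
(155,57,243): 57+155 ≤ 243, not a triangle
(19,12,17): 12²+17² = 433 > 361 = 19² → acute
(246,207,201): 201²+207² = 83250 > 60516 = 246² → acute
3 of the 5 are acute.

3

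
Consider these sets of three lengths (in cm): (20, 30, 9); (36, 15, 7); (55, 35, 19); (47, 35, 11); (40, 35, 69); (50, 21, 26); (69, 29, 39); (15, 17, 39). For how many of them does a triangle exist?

1

(9,20,30): 9+20 ≤ 30 → not valid
(7,15,36): 7+15 ≤ 36 → not valid
(19,35,55): 19+35 ≤ 55 → not valid
(11,35,47): 11+35 ≤ 47 → not valid
(35,40,69): 35+40 > 69 → valid
(21,26,50): 21+26 ≤ 50 → not valid
(29,39,69): 29+39 ≤ 69 → not valid
(15,17,39): 15+17 ≤ 39 → not valid
1 of the 8 triples forms a triangle.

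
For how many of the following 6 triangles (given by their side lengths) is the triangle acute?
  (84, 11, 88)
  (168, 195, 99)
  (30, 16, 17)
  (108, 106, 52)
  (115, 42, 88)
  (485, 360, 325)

(84,11,88): 11²+84² = 7177 < 7744 = 88² → obtuse
(168,195,99): 99²+168² = 38025 = 195² → right
(30,16,17): 16²+17² = 545 < 900 = 30² → obtuse
(108,106,52): 52²+106² = 13940 > 11664 = 108² → acute
(115,42,88): 42²+88² = 9508 < 13225 = 115² → obtuse
(485,360,325): 325²+360² = 235225 = 485² → right
1 of the 6 is acute.

1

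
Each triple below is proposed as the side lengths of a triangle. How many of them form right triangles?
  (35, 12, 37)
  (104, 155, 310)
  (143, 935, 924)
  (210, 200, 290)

3

(35,12,37): 12²+35² = 1369 = 37² → right
(104,155,310): 104+155 ≤ 310, not a triangle
(143,935,924): 143²+924² = 874225 = 935² → right
(210,200,290): 200²+210² = 84100 = 290² → right
3 of the 4 are right.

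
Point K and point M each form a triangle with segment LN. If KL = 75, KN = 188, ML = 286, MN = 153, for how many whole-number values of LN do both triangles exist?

From triangle KLN: 113 < LN < 263.
From triangle MLN: 133 < LN < 439.
Intersection: 133 < LN < 263, so integers 134 through 262: 129 values.

129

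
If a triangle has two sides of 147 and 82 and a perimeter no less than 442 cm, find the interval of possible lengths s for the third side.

Triangle inequality alone gives 65 < s < 229.
The perimeter condition gives s ≥ 442 − 147 − 82 = 213.
Intersecting the two: 213 ≤ s < 229.

213 ≤ s < 229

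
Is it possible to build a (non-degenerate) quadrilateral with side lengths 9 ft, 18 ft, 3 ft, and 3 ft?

For a quadrilateral, each side must be shorter than the sum of the others.
Here the longest side is 18, but the remaining 3 sides sum to only 15.

No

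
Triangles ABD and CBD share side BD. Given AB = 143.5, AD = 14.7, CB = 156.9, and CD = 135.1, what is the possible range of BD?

128.8 < BD < 158.2

From triangle ABD: |143.5 − 14.7| < BD < 143.5 + 14.7, i.e. 128.8 < BD < 158.2.
From triangle CBD: 21.8 < BD < 292.0.
Both must hold, so BD lies in the intersection.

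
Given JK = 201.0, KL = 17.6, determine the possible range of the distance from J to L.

183.4 ≤ JL ≤ 218.6

By the triangle inequality, |201.0 − 17.6| ≤ JL ≤ 201.0 + 17.6.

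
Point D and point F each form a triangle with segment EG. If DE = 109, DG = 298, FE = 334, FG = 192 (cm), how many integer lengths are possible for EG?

217

From triangle DEG: 189 < EG < 407.
From triangle FEG: 142 < EG < 526.
Intersection: 189 < EG < 407, so integers 190 through 406: 217 values.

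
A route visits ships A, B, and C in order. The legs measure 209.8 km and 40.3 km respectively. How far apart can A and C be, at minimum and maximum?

169.5 ≤ AC ≤ 250.1 km

By the triangle inequality, |209.8 − 40.3| ≤ AC ≤ 209.8 + 40.3.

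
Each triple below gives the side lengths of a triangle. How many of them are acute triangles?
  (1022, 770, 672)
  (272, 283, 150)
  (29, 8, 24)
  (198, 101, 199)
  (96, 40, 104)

(1022,770,672): 672²+770² = 1044484 = 1022² → right
(272,283,150): 150²+272² = 96484 > 80089 = 283² → acute
(29,8,24): 8²+24² = 640 < 841 = 29² → obtuse
(198,101,199): 101²+198² = 49405 > 39601 = 199² → acute
(96,40,104): 40²+96² = 10816 = 104² → right
2 of the 5 are acute.

2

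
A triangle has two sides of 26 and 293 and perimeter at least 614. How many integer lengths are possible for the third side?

24

Triangle inequality: 267 < x < 319. Perimeter ≥ 614 gives x ≥ 614 − 26 − 293 = 295.
So 295 ≤ x < 319; integers 295 through 318: 24 values.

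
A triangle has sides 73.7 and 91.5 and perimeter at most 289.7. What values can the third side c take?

Triangle inequality alone gives 17.8 < c < 165.2.
The perimeter condition gives c ≤ 289.7 − 73.7 − 91.5 = 124.5.
Intersecting the two: 17.8 < c ≤ 124.5.

17.8 < c ≤ 124.5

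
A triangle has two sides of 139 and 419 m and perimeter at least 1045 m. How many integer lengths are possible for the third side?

Triangle inequality: 280 < x < 558. Perimeter ≥ 1045 gives x ≥ 1045 − 139 − 419 = 487.
So 487 ≤ x < 558; integers 487 through 557: 71 values.

71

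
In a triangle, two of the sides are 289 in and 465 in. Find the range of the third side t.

By the triangle inequality, t must be less than 289 + 465 = 754 and greater than |289 − 465| = 176.

176 < t < 754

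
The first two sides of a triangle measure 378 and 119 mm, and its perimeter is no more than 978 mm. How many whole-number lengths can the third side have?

222

Triangle inequality: 259 < x < 497. Perimeter ≤ 978 gives x ≤ 978 − 378 − 119 = 481.
So 259 < x ≤ 481; integers 260 through 481: 222 values.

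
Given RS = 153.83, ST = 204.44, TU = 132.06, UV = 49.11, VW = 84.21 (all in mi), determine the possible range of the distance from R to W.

The maximum is all hops collinear in one direction: 153.83 + 204.44 + 132.06 + 49.11 + 84.21 = 623.65.
The longest hop is 204.44; the others sum to 419.21. Since 204.44 ≤ 419.21, the path can fold back on itself completely, so the minimum distance is 0.

0 ≤ RW ≤ 623.65 mi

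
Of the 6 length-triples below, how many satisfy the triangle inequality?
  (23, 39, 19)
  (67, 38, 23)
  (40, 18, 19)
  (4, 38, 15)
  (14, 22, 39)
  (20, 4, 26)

1

(19,23,39): 19+23 > 39 → valid
(23,38,67): 23+38 ≤ 67 → not valid
(18,19,40): 18+19 ≤ 40 → not valid
(4,15,38): 4+15 ≤ 38 → not valid
(14,22,39): 14+22 ≤ 39 → not valid
(4,20,26): 4+20 ≤ 26 → not valid
1 of the 6 triples forms a triangle.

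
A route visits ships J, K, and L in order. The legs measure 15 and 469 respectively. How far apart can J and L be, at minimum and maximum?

By the triangle inequality, |15 − 469| ≤ JL ≤ 15 + 469.

454 ≤ JL ≤ 484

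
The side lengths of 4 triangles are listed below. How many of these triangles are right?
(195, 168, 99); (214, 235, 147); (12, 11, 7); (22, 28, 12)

1

(195,168,99): 99²+168² = 38025 = 195² → right
(214,235,147): 147²+214² = 67405 > 55225 = 235² → acute
(12,11,7): 7²+11² = 170 > 144 = 12² → acute
(22,28,12): 12²+22² = 628 < 784 = 28² → obtuse
1 of the 4 is right.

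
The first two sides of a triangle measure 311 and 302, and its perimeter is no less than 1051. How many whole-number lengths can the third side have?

175

Triangle inequality: 9 < x < 613. Perimeter ≥ 1051 gives x ≥ 1051 − 311 − 302 = 438.
So 438 ≤ x < 613; integers 438 through 612: 175 values.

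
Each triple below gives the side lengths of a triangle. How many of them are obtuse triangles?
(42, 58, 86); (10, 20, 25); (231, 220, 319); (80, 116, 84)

2

(42,58,86): 42²+58² = 5128 < 7396 = 86² → obtuse
(10,20,25): 10²+20² = 500 < 625 = 25² → obtuse
(231,220,319): 220²+231² = 101761 = 319² → right
(80,116,84): 80²+84² = 13456 = 116² → right
2 of the 4 are obtuse.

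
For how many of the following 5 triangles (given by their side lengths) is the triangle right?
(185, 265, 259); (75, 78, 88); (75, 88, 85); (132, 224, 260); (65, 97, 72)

(185,265,259): 185²+259² = 101306 > 70225 = 265² → acute
(75,78,88): 75²+78² = 11709 > 7744 = 88² → acute
(75,88,85): 75²+85² = 12850 > 7744 = 88² → acute
(132,224,260): 132²+224² = 67600 = 260² → right
(65,97,72): 65²+72² = 9409 = 97² → right
2 of the 5 are right.

2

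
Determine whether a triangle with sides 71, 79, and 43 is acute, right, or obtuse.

acute

Compare the square of the longest side to the sum of squares of the other two: 43² + 71² = 6890 > 6241 = 79².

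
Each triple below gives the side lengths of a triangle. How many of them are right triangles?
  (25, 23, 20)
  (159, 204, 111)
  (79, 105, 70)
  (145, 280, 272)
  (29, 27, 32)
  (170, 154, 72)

(25,23,20): 20²+23² = 929 > 625 = 25² → acute
(159,204,111): 111²+159² = 37602 < 41616 = 204² → obtuse
(79,105,70): 70²+79² = 11141 > 11025 = 105² → acute
(145,280,272): 145²+272² = 95009 > 78400 = 280² → acute
(29,27,32): 27²+29² = 1570 > 1024 = 32² → acute
(170,154,72): 72²+154² = 28900 = 170² → right
1 of the 6 is right.

1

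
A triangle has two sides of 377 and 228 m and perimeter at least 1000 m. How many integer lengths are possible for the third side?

210

Triangle inequality: 149 < x < 605. Perimeter ≥ 1000 gives x ≥ 1000 − 377 − 228 = 395.
So 395 ≤ x < 605; integers 395 through 604: 210 values.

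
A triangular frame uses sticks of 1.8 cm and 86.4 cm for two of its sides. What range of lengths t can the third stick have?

By the triangle inequality, t must be less than 1.8 + 86.4 = 88.2 and greater than |1.8 − 86.4| = 84.6.

84.6 < t < 88.2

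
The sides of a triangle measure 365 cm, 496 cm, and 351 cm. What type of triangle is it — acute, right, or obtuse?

acute

Compare the square of the longest side to the sum of squares of the other two: 351² + 365² = 256426 > 246016 = 496².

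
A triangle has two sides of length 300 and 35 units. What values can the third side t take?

265 < t < 335 (units)

By the triangle inequality, t must be less than 300 + 35 = 335 and greater than |300 − 35| = 265.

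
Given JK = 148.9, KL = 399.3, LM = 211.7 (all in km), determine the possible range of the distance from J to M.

The maximum is all hops collinear in one direction: 148.9 + 399.3 + 211.7 = 759.9.
The longest hop is 399.3; the others sum to 360.6. Folding the others back against it leaves at least 399.3 − 360.6 = 38.7.

38.7 ≤ JM ≤ 759.9 km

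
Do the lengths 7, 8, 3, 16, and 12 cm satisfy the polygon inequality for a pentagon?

Yes

A pentagon exists iff every side is shorter than the sum of the others — equivalently, the longest side is less than the sum of the rest.
Longest side 16 < 30 (sum of the remaining 4), so yes.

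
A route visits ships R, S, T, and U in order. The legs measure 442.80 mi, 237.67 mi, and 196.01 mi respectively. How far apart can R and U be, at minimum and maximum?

The maximum is all hops collinear in one direction: 442.80 + 237.67 + 196.01 = 876.48.
The longest hop is 442.80; the others sum to 433.68. Folding the others back against it leaves at least 442.80 − 433.68 = 9.12.

9.12 ≤ RU ≤ 876.48 mi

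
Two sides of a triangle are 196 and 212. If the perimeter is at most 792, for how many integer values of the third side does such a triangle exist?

Triangle inequality: 16 < x < 408. Perimeter ≤ 792 gives x ≤ 792 − 196 − 212 = 384.
So 16 < x ≤ 384; integers 17 through 384: 368 values.

368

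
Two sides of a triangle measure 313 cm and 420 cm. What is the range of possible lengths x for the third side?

107 < x < 733 (cm)

By the triangle inequality, x must be less than 313 + 420 = 733 and greater than |313 − 420| = 107.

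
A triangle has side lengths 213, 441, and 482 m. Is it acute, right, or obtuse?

acute

Compare the square of the longest side to the sum of squares of the other two: 213² + 441² = 239850 > 232324 = 482².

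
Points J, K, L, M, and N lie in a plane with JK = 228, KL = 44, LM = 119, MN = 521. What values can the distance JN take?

130 ≤ JN ≤ 912

The maximum is all hops collinear in one direction: 228 + 44 + 119 + 521 = 912.
The longest hop is 521; the others sum to 391. Folding the others back against it leaves at least 521 − 391 = 130.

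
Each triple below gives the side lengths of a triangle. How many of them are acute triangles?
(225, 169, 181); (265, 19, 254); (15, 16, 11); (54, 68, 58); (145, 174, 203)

4

(225,169,181): 169²+181² = 61322 > 50625 = 225² → acute
(265,19,254): 19²+254² = 64877 < 70225 = 265² → obtuse
(15,16,11): 11²+15² = 346 > 256 = 16² → acute
(54,68,58): 54²+58² = 6280 > 4624 = 68² → acute
(145,174,203): 145²+174² = 51301 > 41209 = 203² → acute
4 of the 5 are acute.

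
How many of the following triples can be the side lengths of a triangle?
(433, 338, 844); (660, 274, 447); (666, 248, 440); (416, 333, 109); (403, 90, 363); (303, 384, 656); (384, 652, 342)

(338,433,844): 338+433 ≤ 844 → not valid
(274,447,660): 274+447 > 660 → valid
(248,440,666): 248+440 > 666 → valid
(109,333,416): 109+333 > 416 → valid
(90,363,403): 90+363 > 403 → valid
(303,384,656): 303+384 > 656 → valid
(342,384,652): 342+384 > 652 → valid
6 of the 7 triples form a triangle.

6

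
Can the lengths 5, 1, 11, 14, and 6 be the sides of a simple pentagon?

Yes

A pentagon exists iff every side is shorter than the sum of the others — equivalently, the longest side is less than the sum of the rest.
Longest side 14 < 23 (sum of the remaining 4), so yes.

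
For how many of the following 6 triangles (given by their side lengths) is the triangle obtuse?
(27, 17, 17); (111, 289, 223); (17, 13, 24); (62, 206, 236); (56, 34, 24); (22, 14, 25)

(27,17,17): 17²+17² = 578 < 729 = 27² → obtuse
(111,289,223): 111²+223² = 62050 < 83521 = 289² → obtuse
(17,13,24): 13²+17² = 458 < 576 = 24² → obtuse
(62,206,236): 62²+206² = 46280 < 55696 = 236² → obtuse
(56,34,24): 24²+34² = 1732 < 3136 = 56² → obtuse
(22,14,25): 14²+22² = 680 > 625 = 25² → acute
5 of the 6 are obtuse.

5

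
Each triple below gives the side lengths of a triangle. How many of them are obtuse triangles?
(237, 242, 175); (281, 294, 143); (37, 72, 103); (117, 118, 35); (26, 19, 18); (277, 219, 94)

2

(237,242,175): 175²+237² = 86794 > 58564 = 242² → acute
(281,294,143): 143²+281² = 99410 > 86436 = 294² → acute
(37,72,103): 37²+72² = 6553 < 10609 = 103² → obtuse
(117,118,35): 35²+117² = 14914 > 13924 = 118² → acute
(26,19,18): 18²+19² = 685 > 676 = 26² → acute
(277,219,94): 94²+219² = 56797 < 76729 = 277² → obtuse
2 of the 6 are obtuse.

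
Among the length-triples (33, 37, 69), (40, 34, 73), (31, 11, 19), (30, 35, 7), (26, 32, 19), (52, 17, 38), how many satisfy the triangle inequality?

5

(33,37,69): 33+37 > 69 → valid
(34,40,73): 34+40 > 73 → valid
(11,19,31): 11+19 ≤ 31 → not valid
(7,30,35): 7+30 > 35 → valid
(19,26,32): 19+26 > 32 → valid
(17,38,52): 17+38 > 52 → valid
5 of the 6 triples form a triangle.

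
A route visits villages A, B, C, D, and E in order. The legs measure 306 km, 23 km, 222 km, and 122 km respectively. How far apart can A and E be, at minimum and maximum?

The maximum is all hops collinear in one direction: 306 + 23 + 222 + 122 = 673.
The longest hop is 306; the others sum to 367. Since 306 ≤ 367, the path can fold back on itself completely, so the minimum distance is 0.

0 ≤ AE ≤ 673 km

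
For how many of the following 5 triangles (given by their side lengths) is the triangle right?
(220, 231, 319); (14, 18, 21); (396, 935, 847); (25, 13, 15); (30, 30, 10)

(220,231,319): 220²+231² = 101761 = 319² → right
(14,18,21): 14²+18² = 520 > 441 = 21² → acute
(396,935,847): 396²+847² = 874225 = 935² → right
(25,13,15): 13²+15² = 394 < 625 = 25² → obtuse
(30,30,10): 10²+30² = 1000 > 900 = 30² → acute
2 of the 5 are right.

2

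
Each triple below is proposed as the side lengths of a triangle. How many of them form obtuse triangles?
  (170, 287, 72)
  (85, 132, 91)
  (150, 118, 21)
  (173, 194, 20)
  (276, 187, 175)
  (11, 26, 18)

(170,287,72): 72+170 ≤ 287, not a triangle
(85,132,91): 85²+91² = 15506 < 17424 = 132² → obtuse
(150,118,21): 21+118 ≤ 150, not a triangle
(173,194,20): 20+173 ≤ 194, not a triangle
(276,187,175): 175²+187² = 65594 < 76176 = 276² → obtuse
(11,26,18): 11²+18² = 445 < 676 = 26² → obtuse
3 of the 6 are obtuse.

3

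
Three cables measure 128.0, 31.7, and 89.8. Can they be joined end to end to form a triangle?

The longest side is 128.0, but the other two sum to only 121.5.
121.5 < 128.0, so the triangle inequality fails.

No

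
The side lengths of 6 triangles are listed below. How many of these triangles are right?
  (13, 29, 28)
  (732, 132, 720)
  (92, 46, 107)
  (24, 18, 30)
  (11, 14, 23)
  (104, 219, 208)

(13,29,28): 13²+28² = 953 > 841 = 29² → acute
(732,132,720): 132²+720² = 535824 = 732² → right
(92,46,107): 46²+92² = 10580 < 11449 = 107² → obtuse
(24,18,30): 18²+24² = 900 = 30² → right
(11,14,23): 11²+14² = 317 < 529 = 23² → obtuse
(104,219,208): 104²+208² = 54080 > 47961 = 219² → acute
2 of the 6 are right.

2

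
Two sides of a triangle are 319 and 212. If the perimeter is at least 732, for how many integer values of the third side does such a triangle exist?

Triangle inequality: 107 < x < 531. Perimeter ≥ 732 gives x ≥ 732 − 319 − 212 = 201.
So 201 ≤ x < 531; integers 201 through 530: 330 values.

330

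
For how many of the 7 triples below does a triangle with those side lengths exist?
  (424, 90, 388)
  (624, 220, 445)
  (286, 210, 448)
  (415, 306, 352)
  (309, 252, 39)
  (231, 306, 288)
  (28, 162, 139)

6

(90,388,424): 90+388 > 424 → valid
(220,445,624): 220+445 > 624 → valid
(210,286,448): 210+286 > 448 → valid
(306,352,415): 306+352 > 415 → valid
(39,252,309): 39+252 ≤ 309 → not valid
(231,288,306): 231+288 > 306 → valid
(28,139,162): 28+139 > 162 → valid
6 of the 7 triples form a triangle.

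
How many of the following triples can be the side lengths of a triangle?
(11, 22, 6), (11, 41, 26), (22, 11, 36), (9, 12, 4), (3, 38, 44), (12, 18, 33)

(6,11,22): 6+11 ≤ 22 → not valid
(11,26,41): 11+26 ≤ 41 → not valid
(11,22,36): 11+22 ≤ 36 → not valid
(4,9,12): 4+9 > 12 → valid
(3,38,44): 3+38 ≤ 44 → not valid
(12,18,33): 12+18 ≤ 33 → not valid
1 of the 6 triples forms a triangle.

1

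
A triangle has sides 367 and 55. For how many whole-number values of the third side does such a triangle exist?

109

The third side lies in the open interval (312, 422).
Integers from 313 to 421 inclusive: 421 − 313 + 1 = 109.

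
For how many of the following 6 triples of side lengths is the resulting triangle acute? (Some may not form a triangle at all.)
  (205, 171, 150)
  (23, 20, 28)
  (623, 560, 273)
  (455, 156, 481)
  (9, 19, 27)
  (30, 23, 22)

3

(205,171,150): 150²+171² = 51741 > 42025 = 205² → acute
(23,20,28): 20²+23² = 929 > 784 = 28² → acute
(623,560,273): 273²+560² = 388129 = 623² → right
(455,156,481): 156²+455² = 231361 = 481² → right
(9,19,27): 9²+19² = 442 < 729 = 27² → obtuse
(30,23,22): 22²+23² = 1013 > 900 = 30² → acute
3 of the 6 are acute.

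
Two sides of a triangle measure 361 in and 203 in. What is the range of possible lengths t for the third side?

158 < t < 564

By the triangle inequality, t must be less than 361 + 203 = 564 and greater than |361 − 203| = 158.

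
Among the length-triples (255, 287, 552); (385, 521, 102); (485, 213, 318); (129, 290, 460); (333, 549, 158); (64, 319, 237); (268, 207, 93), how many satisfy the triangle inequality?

(255,287,552): 255+287 ≤ 552 → not valid
(102,385,521): 102+385 ≤ 521 → not valid
(213,318,485): 213+318 > 485 → valid
(129,290,460): 129+290 ≤ 460 → not valid
(158,333,549): 158+333 ≤ 549 → not valid
(64,237,319): 64+237 ≤ 319 → not valid
(93,207,268): 93+207 > 268 → valid
2 of the 7 triples form a triangle.

2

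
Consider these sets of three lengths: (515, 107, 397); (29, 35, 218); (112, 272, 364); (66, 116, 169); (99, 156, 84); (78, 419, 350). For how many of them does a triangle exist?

(107,397,515): 107+397 ≤ 515 → not valid
(29,35,218): 29+35 ≤ 218 → not valid
(112,272,364): 112+272 > 364 → valid
(66,116,169): 66+116 > 169 → valid
(84,99,156): 84+99 > 156 → valid
(78,350,419): 78+350 > 419 → valid
4 of the 6 triples form a triangle.

4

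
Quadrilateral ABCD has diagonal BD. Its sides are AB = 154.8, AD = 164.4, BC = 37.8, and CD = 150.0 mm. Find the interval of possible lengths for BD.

112.2 < BD < 187.8

From triangle ABD: |154.8 − 164.4| < BD < 154.8 + 164.4, i.e. 9.6 < BD < 319.2.
From triangle CBD: 112.2 < BD < 187.8.
Both must hold, so BD lies in the intersection.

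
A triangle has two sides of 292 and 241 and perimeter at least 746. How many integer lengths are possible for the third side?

Triangle inequality: 51 < x < 533. Perimeter ≥ 746 gives x ≥ 746 − 292 − 241 = 213.
So 213 ≤ x < 533; integers 213 through 532: 320 values.

320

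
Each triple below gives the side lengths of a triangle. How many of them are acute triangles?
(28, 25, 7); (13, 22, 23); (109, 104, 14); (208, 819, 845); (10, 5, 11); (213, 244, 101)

2

(28,25,7): 7²+25² = 674 < 784 = 28² → obtuse
(13,22,23): 13²+22² = 653 > 529 = 23² → acute
(109,104,14): 14²+104² = 11012 < 11881 = 109² → obtuse
(208,819,845): 208²+819² = 714025 = 845² → right
(10,5,11): 5²+10² = 125 > 121 = 11² → acute
(213,244,101): 101²+213² = 55570 < 59536 = 244² → obtuse
2 of the 6 are acute.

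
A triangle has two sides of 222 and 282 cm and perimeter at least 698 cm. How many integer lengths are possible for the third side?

Triangle inequality: 60 < x < 504. Perimeter ≥ 698 gives x ≥ 698 − 222 − 282 = 194.
So 194 ≤ x < 504; integers 194 through 503: 310 values.

310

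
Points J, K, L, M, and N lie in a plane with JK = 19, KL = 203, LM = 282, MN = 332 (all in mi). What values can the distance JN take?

0 ≤ JN ≤ 836 mi

The maximum is all hops collinear in one direction: 19 + 203 + 282 + 332 = 836.
The longest hop is 332; the others sum to 504. Since 332 ≤ 504, the path can fold back on itself completely, so the minimum distance is 0.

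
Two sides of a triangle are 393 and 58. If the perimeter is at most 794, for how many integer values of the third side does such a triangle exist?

Triangle inequality: 335 < x < 451. Perimeter ≤ 794 gives x ≤ 794 − 393 − 58 = 343.
So 335 < x ≤ 343; integers 336 through 343: 8 values.

8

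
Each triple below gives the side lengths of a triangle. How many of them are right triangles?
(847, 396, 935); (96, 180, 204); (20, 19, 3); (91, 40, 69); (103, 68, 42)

2

(847,396,935): 396²+847² = 874225 = 935² → right
(96,180,204): 96²+180² = 41616 = 204² → right
(20,19,3): 3²+19² = 370 < 400 = 20² → obtuse
(91,40,69): 40²+69² = 6361 < 8281 = 91² → obtuse
(103,68,42): 42²+68² = 6388 < 10609 = 103² → obtuse
2 of the 5 are right.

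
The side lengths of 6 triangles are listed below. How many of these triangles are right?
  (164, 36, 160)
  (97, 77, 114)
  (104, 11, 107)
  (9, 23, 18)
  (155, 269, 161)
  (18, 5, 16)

1

(164,36,160): 36²+160² = 26896 = 164² → right
(97,77,114): 77²+97² = 15338 > 12996 = 114² → acute
(104,11,107): 11²+104² = 10937 < 11449 = 107² → obtuse
(9,23,18): 9²+18² = 405 < 529 = 23² → obtuse
(155,269,161): 155²+161² = 49946 < 72361 = 269² → obtuse
(18,5,16): 5²+16² = 281 < 324 = 18² → obtuse
1 of the 6 is right.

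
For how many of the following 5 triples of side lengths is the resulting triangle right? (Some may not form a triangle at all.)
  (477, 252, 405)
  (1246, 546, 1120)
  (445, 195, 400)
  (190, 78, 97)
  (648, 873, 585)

(477,252,405): 252²+405² = 227529 = 477² → right
(1246,546,1120): 546²+1120² = 1552516 = 1246² → right
(445,195,400): 195²+400² = 198025 = 445² → right
(190,78,97): 78+97 ≤ 190, not a triangle
(648,873,585): 585²+648² = 762129 = 873² → right
4 of the 5 are right.

4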